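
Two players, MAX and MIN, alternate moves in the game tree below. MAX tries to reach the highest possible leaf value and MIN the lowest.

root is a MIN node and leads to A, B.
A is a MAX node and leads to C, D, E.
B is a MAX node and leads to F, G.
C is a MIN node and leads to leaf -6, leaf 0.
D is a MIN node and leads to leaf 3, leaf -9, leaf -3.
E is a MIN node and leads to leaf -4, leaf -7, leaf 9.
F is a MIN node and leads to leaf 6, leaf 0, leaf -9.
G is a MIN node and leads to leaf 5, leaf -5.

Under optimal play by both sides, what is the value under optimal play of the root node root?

-6

C (MIN): min(-6, 0) = -6
D (MIN): min(3, -9, -3) = -9
E (MIN): min(-4, -7, 9) = -7
A (MAX): max(-6, -9, -7) = -6
F (MIN): min(6, 0, -9) = -9
G (MIN): min(5, -5) = -5
B (MAX): max(-9, -5) = -5
root (MIN): min(-6, -5) = -6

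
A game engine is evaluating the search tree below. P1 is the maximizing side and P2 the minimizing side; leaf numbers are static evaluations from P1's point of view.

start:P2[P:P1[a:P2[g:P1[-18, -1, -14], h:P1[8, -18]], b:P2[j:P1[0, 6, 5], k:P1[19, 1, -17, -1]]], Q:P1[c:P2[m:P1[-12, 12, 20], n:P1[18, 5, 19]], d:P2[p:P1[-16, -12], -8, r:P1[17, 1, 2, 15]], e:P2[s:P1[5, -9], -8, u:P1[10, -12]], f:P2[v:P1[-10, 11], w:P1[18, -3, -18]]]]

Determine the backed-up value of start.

6

g (P1): max(-18, -1, -14) = -1
h (P1): max(8, -18) = 8
a (P2): min(-1, 8) = -1
j (P1): max(0, 6, 5) = 6
k (P1): max(19, 1, -17, -1) = 19
b (P2): min(6, 19) = 6
P (P1): max(-1, 6) = 6
m (P1): max(-12, 12, 20) = 20
n (P1): max(18, 5, 19) = 19
c (P2): min(20, 19) = 19
p (P1): max(-16, -12) = -12
r (P1): max(17, 1, 2, 15) = 17
d (P2): min(-12, -8, 17) = -12
s (P1): max(5, -9) = 5
u (P1): max(10, -12) = 10
e (P2): min(5, -8, 10) = -8
v (P1): max(-10, 11) = 11
w (P1): max(18, -3, -18) = 18
f (P2): min(11, 18) = 11
Q (P1): max(19, -12, -8, 11) = 19
start (P2): min(6, 19) = 6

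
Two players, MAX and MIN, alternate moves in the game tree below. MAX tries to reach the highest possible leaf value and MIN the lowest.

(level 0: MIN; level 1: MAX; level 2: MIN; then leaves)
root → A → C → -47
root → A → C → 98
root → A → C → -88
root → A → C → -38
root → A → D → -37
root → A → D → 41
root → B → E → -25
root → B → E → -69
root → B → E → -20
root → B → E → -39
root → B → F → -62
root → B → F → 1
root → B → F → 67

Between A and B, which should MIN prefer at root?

C (MIN): min(-47, 98, -88, -38) = -88
D (MIN): min(-37, 41) = -37
A (MAX): max(-88, -37) = -37
E (MIN): min(-25, -69, -20, -39) = -69
F (MIN): min(-62, 1, 67) = -62
B (MAX): max(-69, -62) = -62
MIN prefers the lower value; A=-37, B=-62. B is better since -62 < -37.

B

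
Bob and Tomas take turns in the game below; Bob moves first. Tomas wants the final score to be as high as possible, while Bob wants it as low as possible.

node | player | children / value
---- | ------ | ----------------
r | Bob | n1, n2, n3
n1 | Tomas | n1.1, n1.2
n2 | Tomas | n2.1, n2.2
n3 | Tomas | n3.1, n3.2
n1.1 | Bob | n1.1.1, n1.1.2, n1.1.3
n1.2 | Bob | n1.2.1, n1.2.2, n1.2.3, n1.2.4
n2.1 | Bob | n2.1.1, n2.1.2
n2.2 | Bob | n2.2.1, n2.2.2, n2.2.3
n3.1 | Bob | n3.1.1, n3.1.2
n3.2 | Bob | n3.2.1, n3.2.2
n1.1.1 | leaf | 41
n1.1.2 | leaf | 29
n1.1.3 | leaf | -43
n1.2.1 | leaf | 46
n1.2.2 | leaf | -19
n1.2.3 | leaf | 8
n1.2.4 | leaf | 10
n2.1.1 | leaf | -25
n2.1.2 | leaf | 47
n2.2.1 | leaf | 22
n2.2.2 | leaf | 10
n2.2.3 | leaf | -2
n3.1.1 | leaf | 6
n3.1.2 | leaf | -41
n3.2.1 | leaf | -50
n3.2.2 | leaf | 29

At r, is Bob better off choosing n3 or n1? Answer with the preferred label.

n3

n3.1 (Bob): min(6, -41) = -41
n3.2 (Bob): min(-50, 29) = -50
n3 (Tomas): max(-41, -50) = -41
n1.1 (Bob): min(41, 29, -43) = -43
n1.2 (Bob): min(46, -19, 8, 10) = -19
n1 (Tomas): max(-43, -19) = -19
Bob prefers the lower value; n3=-41, n1=-19. n3 is better since -41 < -19.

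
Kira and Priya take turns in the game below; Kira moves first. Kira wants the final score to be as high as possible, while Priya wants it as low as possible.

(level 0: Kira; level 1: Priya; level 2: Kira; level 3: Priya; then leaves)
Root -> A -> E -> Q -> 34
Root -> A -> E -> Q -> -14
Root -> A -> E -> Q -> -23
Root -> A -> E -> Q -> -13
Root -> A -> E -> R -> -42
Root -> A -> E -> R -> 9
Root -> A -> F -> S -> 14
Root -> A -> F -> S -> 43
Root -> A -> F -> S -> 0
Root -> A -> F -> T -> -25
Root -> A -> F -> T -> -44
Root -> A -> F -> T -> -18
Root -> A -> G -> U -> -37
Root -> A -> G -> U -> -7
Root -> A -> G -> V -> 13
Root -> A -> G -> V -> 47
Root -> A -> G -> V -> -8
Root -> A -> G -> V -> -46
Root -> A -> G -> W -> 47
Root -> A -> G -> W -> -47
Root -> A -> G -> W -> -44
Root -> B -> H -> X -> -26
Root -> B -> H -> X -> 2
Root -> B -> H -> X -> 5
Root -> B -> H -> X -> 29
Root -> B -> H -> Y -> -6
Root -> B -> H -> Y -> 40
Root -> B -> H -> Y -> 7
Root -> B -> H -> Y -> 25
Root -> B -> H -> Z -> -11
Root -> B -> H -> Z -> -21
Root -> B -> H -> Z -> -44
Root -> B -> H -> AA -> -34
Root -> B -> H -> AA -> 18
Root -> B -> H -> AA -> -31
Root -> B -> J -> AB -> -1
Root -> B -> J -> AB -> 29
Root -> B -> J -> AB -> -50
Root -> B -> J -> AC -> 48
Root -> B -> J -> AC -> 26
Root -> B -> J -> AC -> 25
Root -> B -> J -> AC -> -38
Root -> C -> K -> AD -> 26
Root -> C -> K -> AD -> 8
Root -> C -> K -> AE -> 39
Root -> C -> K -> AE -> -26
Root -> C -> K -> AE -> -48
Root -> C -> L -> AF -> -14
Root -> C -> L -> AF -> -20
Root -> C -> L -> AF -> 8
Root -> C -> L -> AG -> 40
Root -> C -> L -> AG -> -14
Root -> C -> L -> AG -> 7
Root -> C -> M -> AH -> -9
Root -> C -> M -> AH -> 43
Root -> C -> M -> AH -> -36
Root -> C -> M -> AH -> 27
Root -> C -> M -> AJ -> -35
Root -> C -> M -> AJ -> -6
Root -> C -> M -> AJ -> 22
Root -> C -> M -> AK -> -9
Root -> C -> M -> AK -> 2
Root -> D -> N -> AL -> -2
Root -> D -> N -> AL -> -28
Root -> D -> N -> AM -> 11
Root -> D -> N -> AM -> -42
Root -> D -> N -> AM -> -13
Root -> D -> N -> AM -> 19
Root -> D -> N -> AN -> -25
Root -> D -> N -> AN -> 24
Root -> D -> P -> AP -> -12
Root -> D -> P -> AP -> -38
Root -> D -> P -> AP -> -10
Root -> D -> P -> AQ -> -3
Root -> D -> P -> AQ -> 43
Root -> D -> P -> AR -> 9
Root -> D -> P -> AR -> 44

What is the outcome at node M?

-9

AH (Priya): min(-9, 43, -36, 27) = -36
AJ (Priya): min(-35, -6, 22) = -35
AK (Priya): min(-9, 2) = -9
M (Kira): max(-36, -35, -9) = -9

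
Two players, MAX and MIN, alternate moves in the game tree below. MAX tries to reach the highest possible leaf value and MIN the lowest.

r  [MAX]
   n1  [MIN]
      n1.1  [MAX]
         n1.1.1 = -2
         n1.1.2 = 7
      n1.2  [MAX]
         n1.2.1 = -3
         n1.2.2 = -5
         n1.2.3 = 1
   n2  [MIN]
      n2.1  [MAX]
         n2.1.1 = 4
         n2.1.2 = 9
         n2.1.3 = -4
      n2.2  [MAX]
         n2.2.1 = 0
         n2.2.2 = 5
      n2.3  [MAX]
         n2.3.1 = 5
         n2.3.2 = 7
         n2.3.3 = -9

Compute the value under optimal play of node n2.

n2.1 (MAX): max(4, 9, -4) = 9
n2.2 (MAX): max(0, 5) = 5
n2.3 (MAX): max(5, 7, -9) = 7
n2 (MIN): min(9, 5, 7) = 5

5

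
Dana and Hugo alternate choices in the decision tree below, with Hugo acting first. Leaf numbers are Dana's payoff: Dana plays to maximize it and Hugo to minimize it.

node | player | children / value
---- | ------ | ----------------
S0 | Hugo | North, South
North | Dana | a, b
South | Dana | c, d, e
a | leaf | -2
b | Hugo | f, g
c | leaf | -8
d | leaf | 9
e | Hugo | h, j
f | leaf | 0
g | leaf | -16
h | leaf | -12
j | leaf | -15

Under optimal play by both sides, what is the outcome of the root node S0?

b (Hugo): min(0, -16) = -16
North (Dana): max(-2, -16) = -2
e (Hugo): min(-12, -15) = -15
South (Dana): max(-8, 9, -15) = 9
S0 (Hugo): min(-2, 9) = -2

-2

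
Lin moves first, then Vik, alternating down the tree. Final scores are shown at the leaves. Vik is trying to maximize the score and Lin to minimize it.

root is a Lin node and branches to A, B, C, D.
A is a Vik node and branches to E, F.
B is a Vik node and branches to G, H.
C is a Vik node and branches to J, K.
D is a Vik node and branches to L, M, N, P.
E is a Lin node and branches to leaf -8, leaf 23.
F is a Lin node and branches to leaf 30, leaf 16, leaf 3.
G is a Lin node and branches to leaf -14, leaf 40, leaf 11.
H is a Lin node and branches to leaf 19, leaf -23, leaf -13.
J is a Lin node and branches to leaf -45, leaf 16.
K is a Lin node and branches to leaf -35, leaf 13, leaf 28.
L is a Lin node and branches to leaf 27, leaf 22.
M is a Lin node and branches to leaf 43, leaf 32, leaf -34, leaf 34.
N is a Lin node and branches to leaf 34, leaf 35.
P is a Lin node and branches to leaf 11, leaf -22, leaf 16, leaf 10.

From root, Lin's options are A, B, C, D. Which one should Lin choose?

E (Lin): min(-8, 23) = -8
F (Lin): min(30, 16, 3) = 3
A (Vik): max(-8, 3) = 3
G (Lin): min(-14, 40, 11) = -14
H (Lin): min(19, -23, -13) = -23
B (Vik): max(-14, -23) = -14
J (Lin): min(-45, 16) = -45
K (Lin): min(-35, 13, 28) = -35
C (Vik): max(-45, -35) = -35
L (Lin): min(27, 22) = 22
M (Lin): min(43, 32, -34, 34) = -34
N (Lin): min(34, 35) = 34
P (Lin): min(11, -22, 16, 10) = -22
D (Vik): max(22, -34, 34, -22) = 34
root (Lin): min(3, -14, -35, 34) = -35
Lin at root wants the lowest of {A=3, B=-14, C=-35, D=34}, so chooses C.

C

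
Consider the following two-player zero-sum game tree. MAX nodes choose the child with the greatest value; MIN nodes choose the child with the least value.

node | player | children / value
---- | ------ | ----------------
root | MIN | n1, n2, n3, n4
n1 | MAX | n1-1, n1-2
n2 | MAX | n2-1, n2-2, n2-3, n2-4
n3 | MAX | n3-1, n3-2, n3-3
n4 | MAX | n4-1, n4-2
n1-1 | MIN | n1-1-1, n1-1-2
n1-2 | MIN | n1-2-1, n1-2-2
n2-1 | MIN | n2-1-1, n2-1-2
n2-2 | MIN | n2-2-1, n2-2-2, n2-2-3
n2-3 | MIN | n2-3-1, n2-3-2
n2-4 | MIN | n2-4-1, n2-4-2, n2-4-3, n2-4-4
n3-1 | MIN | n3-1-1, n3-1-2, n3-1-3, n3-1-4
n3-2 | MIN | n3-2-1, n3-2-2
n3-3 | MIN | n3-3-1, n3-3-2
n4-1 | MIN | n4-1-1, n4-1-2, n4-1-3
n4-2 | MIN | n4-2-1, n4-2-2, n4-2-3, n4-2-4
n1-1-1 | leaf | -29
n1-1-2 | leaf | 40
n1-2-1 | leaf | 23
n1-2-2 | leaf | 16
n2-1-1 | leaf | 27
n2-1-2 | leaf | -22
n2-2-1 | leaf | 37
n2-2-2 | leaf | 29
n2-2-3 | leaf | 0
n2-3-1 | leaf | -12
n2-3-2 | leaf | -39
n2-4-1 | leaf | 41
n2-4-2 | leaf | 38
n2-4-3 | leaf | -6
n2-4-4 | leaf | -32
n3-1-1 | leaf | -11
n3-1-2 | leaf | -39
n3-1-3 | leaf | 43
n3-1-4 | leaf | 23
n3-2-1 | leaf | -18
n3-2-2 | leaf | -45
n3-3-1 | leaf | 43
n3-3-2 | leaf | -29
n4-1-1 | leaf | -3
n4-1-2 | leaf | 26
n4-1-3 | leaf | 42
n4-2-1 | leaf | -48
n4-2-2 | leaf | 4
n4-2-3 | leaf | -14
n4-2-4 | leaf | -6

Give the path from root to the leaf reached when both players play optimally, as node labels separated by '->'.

n1-1 (MIN): min(-29, 40) = -29
n1-2 (MIN): min(23, 16) = 16
n1 (MAX): max(-29, 16) = 16
n2-1 (MIN): min(27, -22) = -22
n2-2 (MIN): min(37, 29, 0) = 0
n2-3 (MIN): min(-12, -39) = -39
n2-4 (MIN): min(41, 38, -6, -32) = -32
n2 (MAX): max(-22, 0, -39, -32) = 0
n3-1 (MIN): min(-11, -39, 43, 23) = -39
n3-2 (MIN): min(-18, -45) = -45
n3-3 (MIN): min(43, -29) = -29
n3 (MAX): max(-39, -45, -29) = -29
n4-1 (MIN): min(-3, 26, 42) = -3
n4-2 (MIN): min(-48, 4, -14, -6) = -48
n4 (MAX): max(-3, -48) = -3
root (MIN): min(16, 0, -29, -3) = -29
At root, MIN picks n3 (lowest: -29).
At n3, MAX picks n3-3 (highest: -29).
At n3-3, MIN picks n3-3-2 (lowest: -29).
Terminal value -29.

root -> n3 -> n3-3 -> n3-3-2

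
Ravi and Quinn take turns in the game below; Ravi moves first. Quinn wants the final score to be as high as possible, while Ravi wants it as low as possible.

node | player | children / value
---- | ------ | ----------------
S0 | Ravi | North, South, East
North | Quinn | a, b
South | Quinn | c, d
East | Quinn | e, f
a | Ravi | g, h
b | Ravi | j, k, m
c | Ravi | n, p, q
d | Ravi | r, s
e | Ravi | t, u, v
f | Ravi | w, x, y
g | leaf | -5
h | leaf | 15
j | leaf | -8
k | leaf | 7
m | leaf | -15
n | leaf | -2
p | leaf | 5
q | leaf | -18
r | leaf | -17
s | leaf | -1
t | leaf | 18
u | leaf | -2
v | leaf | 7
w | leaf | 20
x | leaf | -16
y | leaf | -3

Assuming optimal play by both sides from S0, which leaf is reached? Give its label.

a (Ravi): min(-5, 15) = -5
b (Ravi): min(-8, 7, -15) = -15
North (Quinn): max(-5, -15) = -5
c (Ravi): min(-2, 5, -18) = -18
d (Ravi): min(-17, -1) = -17
South (Quinn): max(-18, -17) = -17
e (Ravi): min(18, -2, 7) = -2
f (Ravi): min(20, -16, -3) = -16
East (Quinn): max(-2, -16) = -2
S0 (Ravi): min(-5, -17, -2) = -17
At S0, Ravi picks South (lowest: -17).
At South, Quinn picks d (highest: -17).
At d, Ravi picks r (lowest: -17).
Terminal value -17.

r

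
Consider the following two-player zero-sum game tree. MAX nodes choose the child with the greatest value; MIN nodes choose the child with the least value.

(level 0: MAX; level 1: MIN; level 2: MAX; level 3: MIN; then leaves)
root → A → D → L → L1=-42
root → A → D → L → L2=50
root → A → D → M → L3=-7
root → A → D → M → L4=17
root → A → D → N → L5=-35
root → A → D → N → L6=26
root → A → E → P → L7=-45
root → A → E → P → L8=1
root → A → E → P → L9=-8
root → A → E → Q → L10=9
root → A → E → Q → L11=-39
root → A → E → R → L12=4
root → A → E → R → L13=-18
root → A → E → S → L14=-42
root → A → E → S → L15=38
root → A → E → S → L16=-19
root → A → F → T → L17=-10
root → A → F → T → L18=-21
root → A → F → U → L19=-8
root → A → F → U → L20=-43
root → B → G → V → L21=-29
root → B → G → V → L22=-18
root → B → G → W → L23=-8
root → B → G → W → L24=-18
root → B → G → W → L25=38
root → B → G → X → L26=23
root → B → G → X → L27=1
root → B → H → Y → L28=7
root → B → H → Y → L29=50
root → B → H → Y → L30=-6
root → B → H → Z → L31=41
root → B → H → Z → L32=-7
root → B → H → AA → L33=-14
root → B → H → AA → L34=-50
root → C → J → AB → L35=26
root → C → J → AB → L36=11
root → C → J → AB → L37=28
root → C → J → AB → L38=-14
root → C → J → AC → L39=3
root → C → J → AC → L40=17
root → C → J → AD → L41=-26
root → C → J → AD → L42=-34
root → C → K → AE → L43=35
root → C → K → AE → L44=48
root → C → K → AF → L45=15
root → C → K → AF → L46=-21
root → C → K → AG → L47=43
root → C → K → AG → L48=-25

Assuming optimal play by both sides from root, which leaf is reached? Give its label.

L (MIN): min(-42, 50) = -42
M (MIN): min(-7, 17) = -7
N (MIN): min(-35, 26) = -35
D (MAX): max(-42, -7, -35) = -7
P (MIN): min(-45, 1, -8) = -45
Q (MIN): min(9, -39) = -39
R (MIN): min(4, -18) = -18
S (MIN): min(-42, 38, -19) = -42
E (MAX): max(-45, -39, -18, -42) = -18
T (MIN): min(-10, -21) = -21
U (MIN): min(-8, -43) = -43
F (MAX): max(-21, -43) = -21
A (MIN): min(-7, -18, -21) = -21
V (MIN): min(-29, -18) = -29
W (MIN): min(-8, -18, 38) = -18
X (MIN): min(23, 1) = 1
G (MAX): max(-29, -18, 1) = 1
Y (MIN): min(7, 50, -6) = -6
Z (MIN): min(41, -7) = -7
AA (MIN): min(-14, -50) = -50
H (MAX): max(-6, -7, -50) = -6
B (MIN): min(1, -6) = -6
AB (MIN): min(26, 11, 28, -14) = -14
AC (MIN): min(3, 17) = 3
AD (MIN): min(-26, -34) = -34
J (MAX): max(-14, 3, -34) = 3
AE (MIN): min(35, 48) = 35
AF (MIN): min(15, -21) = -21
AG (MIN): min(43, -25) = -25
K (MAX): max(35, -21, -25) = 35
C (MIN): min(3, 35) = 3
root (MAX): max(-21, -6, 3) = 3
At root, MAX picks C (highest: 3).
At C, MIN picks J (lowest: 3).
At J, MAX picks AC (highest: 3).
At AC, MIN picks L39 (lowest: 3).
Terminal value 3.

L39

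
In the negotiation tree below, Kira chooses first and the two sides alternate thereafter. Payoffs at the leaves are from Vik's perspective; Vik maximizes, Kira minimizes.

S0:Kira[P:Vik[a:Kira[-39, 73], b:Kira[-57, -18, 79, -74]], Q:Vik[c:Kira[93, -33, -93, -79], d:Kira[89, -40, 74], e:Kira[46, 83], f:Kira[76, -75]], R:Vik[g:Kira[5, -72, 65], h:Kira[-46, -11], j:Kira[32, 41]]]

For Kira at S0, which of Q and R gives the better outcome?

c (Kira): min(93, -33, -93, -79) = -93
d (Kira): min(89, -40, 74) = -40
e (Kira): min(46, 83) = 46
f (Kira): min(76, -75) = -75
Q (Vik): max(-93, -40, 46, -75) = 46
g (Kira): min(5, -72, 65) = -72
h (Kira): min(-46, -11) = -46
j (Kira): min(32, 41) = 32
R (Vik): max(-72, -46, 32) = 32
Kira prefers the lower value; Q=46, R=32. R is better since 32 < 46.

R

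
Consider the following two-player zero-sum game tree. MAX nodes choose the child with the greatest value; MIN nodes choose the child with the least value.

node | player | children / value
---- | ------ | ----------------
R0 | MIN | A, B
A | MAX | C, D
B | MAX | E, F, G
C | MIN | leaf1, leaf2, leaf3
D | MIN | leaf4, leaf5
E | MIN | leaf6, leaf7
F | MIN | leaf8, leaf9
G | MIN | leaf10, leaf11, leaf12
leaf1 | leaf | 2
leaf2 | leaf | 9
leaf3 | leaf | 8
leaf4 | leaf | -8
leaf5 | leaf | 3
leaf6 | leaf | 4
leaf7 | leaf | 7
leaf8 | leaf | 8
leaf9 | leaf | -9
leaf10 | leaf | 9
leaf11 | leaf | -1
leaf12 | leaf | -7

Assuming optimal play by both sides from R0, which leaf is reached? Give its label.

C (MIN): min(2, 9, 8) = 2
D (MIN): min(-8, 3) = -8
A (MAX): max(2, -8) = 2
E (MIN): min(4, 7) = 4
F (MIN): min(8, -9) = -9
G (MIN): min(9, -1, -7) = -7
B (MAX): max(4, -9, -7) = 4
R0 (MIN): min(2, 4) = 2
At R0, MIN picks A (lowest: 2).
At A, MAX picks C (highest: 2).
At C, MIN picks leaf1 (lowest: 2).
Terminal value 2.

leaf1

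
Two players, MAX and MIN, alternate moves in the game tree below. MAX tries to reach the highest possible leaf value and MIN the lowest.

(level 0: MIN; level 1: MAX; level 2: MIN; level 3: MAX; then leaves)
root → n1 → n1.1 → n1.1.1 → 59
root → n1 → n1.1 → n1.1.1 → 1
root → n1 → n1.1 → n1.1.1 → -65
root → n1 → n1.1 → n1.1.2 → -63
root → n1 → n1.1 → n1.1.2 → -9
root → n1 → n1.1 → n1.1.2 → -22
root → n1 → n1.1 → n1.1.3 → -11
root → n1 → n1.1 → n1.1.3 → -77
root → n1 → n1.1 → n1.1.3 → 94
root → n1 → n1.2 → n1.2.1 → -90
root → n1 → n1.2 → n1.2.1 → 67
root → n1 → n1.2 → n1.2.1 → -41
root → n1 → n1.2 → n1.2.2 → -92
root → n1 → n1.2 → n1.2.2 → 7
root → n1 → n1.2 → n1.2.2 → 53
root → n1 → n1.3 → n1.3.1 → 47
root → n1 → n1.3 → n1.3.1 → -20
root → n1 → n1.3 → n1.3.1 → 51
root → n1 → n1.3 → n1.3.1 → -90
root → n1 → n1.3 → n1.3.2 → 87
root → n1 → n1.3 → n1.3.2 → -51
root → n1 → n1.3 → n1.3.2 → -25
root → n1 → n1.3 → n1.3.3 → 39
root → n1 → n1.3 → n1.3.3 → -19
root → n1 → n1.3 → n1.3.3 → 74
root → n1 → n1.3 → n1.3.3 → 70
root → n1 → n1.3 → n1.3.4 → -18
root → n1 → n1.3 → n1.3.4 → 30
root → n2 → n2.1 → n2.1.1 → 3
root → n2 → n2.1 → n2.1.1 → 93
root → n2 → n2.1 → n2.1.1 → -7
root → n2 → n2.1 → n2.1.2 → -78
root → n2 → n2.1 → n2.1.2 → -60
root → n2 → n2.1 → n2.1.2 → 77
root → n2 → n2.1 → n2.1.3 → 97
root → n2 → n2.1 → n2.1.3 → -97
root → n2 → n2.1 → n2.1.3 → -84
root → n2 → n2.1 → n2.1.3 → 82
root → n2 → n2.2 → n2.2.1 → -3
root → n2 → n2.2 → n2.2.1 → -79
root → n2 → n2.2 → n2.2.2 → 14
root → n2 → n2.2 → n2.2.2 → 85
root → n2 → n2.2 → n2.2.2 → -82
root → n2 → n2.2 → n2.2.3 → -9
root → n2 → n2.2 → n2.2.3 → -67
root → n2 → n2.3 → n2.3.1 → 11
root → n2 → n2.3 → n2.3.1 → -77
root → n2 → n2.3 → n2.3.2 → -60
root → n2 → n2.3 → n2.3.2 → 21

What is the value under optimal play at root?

53

n1.1.1 (MAX): max(59, 1, -65) = 59
n1.1.2 (MAX): max(-63, -9, -22) = -9
n1.1.3 (MAX): max(-11, -77, 94) = 94
n1.1 (MIN): min(59, -9, 94) = -9
n1.2.1 (MAX): max(-90, 67, -41) = 67
n1.2.2 (MAX): max(-92, 7, 53) = 53
n1.2 (MIN): min(67, 53) = 53
n1.3.1 (MAX): max(47, -20, 51, -90) = 51
n1.3.2 (MAX): max(87, -51, -25) = 87
n1.3.3 (MAX): max(39, -19, 74, 70) = 74
n1.3.4 (MAX): max(-18, 30) = 30
n1.3 (MIN): min(51, 87, 74, 30) = 30
n1 (MAX): max(-9, 53, 30) = 53
n2.1.1 (MAX): max(3, 93, -7) = 93
n2.1.2 (MAX): max(-78, -60, 77) = 77
n2.1.3 (MAX): max(97, -97, -84, 82) = 97
n2.1 (MIN): min(93, 77, 97) = 77
n2.2.1 (MAX): max(-3, -79) = -3
n2.2.2 (MAX): max(14, 85, -82) = 85
n2.2.3 (MAX): max(-9, -67) = -9
n2.2 (MIN): min(-3, 85, -9) = -9
n2.3.1 (MAX): max(11, -77) = 11
n2.3.2 (MAX): max(-60, 21) = 21
n2.3 (MIN): min(11, 21) = 11
n2 (MAX): max(77, -9, 11) = 77
root (MIN): min(53, 77) = 53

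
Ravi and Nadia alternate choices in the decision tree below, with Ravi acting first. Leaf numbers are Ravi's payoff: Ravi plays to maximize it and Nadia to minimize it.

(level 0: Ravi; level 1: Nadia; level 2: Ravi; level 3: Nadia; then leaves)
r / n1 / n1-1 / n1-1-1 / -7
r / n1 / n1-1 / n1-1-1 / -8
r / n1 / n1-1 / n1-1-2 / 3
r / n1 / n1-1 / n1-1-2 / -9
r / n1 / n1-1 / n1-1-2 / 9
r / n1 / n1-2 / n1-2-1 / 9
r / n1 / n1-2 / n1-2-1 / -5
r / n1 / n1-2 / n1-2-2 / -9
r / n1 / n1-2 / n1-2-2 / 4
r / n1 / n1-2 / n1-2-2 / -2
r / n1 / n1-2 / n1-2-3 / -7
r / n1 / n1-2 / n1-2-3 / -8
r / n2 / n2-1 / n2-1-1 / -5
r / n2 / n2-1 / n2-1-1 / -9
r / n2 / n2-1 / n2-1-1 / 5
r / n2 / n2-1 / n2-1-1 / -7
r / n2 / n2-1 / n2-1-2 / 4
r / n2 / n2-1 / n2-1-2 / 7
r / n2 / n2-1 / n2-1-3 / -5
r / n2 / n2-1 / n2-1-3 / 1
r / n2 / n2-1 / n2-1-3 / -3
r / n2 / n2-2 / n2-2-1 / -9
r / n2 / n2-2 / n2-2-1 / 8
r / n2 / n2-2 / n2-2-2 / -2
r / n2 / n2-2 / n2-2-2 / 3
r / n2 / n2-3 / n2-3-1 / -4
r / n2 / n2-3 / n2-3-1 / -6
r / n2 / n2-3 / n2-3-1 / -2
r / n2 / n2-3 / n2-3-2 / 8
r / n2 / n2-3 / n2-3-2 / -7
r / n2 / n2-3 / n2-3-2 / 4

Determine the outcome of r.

n1-1-1 (Nadia): min(-7, -8) = -8
n1-1-2 (Nadia): min(3, -9, 9) = -9
n1-1 (Ravi): max(-8, -9) = -8
n1-2-1 (Nadia): min(9, -5) = -5
n1-2-2 (Nadia): min(-9, 4, -2) = -9
n1-2-3 (Nadia): min(-7, -8) = -8
n1-2 (Ravi): max(-5, -9, -8) = -5
n1 (Nadia): min(-8, -5) = -8
n2-1-1 (Nadia): min(-5, -9, 5, -7) = -9
n2-1-2 (Nadia): min(4, 7) = 4
n2-1-3 (Nadia): min(-5, 1, -3) = -5
n2-1 (Ravi): max(-9, 4, -5) = 4
n2-2-1 (Nadia): min(-9, 8) = -9
n2-2-2 (Nadia): min(-2, 3) = -2
n2-2 (Ravi): max(-9, -2) = -2
n2-3-1 (Nadia): min(-4, -6, -2) = -6
n2-3-2 (Nadia): min(8, -7, 4) = -7
n2-3 (Ravi): max(-6, -7) = -6
n2 (Nadia): min(4, -2, -6) = -6
r (Ravi): max(-8, -6) = -6

-6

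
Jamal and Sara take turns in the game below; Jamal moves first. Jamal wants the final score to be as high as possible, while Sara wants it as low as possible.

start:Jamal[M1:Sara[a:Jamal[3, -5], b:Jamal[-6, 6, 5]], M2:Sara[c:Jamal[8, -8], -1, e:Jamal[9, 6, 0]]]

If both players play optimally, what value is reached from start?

a (Jamal): max(3, -5) = 3
b (Jamal): max(-6, 6, 5) = 6
M1 (Sara): min(3, 6) = 3
c (Jamal): max(8, -8) = 8
e (Jamal): max(9, 6, 0) = 9
M2 (Sara): min(8, -1, 9) = -1
start (Jamal): max(3, -1) = 3

3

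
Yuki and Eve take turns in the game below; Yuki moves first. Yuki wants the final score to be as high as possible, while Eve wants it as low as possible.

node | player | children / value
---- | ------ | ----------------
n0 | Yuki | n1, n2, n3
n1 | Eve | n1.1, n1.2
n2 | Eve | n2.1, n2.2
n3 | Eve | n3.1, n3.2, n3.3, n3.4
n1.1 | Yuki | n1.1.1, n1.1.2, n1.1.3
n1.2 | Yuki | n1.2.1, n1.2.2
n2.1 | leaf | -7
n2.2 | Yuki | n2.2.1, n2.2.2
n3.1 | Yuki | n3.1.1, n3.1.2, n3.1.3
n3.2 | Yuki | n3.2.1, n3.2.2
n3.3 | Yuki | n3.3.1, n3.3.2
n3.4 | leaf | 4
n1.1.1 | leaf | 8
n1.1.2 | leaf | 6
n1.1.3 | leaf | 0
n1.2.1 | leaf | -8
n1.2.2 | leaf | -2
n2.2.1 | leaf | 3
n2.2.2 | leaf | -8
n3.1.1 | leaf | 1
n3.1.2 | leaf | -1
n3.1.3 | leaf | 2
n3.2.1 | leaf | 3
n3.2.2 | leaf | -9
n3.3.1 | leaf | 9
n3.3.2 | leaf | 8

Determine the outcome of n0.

n1.1 (Yuki): max(8, 6, 0) = 8
n1.2 (Yuki): max(-8, -2) = -2
n1 (Eve): min(8, -2) = -2
n2.2 (Yuki): max(3, -8) = 3
n2 (Eve): min(-7, 3) = -7
n3.1 (Yuki): max(1, -1, 2) = 2
n3.2 (Yuki): max(3, -9) = 3
n3.3 (Yuki): max(9, 8) = 9
n3 (Eve): min(2, 3, 9, 4) = 2
n0 (Yuki): max(-2, -7, 2) = 2

2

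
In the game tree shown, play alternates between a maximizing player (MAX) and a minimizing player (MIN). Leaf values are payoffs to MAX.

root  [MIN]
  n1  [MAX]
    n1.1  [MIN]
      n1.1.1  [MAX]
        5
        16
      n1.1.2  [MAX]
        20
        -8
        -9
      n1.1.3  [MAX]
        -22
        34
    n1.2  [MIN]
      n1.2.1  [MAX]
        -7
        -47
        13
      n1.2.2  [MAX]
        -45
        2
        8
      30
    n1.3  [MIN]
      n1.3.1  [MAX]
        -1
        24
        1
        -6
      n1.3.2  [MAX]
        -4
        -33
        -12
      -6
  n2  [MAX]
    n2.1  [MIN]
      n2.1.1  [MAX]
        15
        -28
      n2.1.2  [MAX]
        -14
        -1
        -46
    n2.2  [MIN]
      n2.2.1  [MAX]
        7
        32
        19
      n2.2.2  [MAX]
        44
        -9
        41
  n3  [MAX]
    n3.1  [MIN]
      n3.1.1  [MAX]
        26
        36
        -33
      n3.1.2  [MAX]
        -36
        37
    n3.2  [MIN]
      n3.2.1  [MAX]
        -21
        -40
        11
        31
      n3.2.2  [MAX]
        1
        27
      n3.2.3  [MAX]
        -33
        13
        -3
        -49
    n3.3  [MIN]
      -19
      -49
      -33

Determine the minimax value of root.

n1.1.1 (MAX): max(5, 16) = 16
n1.1.2 (MAX): max(20, -8, -9) = 20
n1.1.3 (MAX): max(-22, 34) = 34
n1.1 (MIN): min(16, 20, 34) = 16
n1.2.1 (MAX): max(-7, -47, 13) = 13
n1.2.2 (MAX): max(-45, 2, 8) = 8
n1.2 (MIN): min(13, 8, 30) = 8
n1.3.1 (MAX): max(-1, 24, 1, -6) = 24
n1.3.2 (MAX): max(-4, -33, -12) = -4
n1.3 (MIN): min(24, -4, -6) = -6
n1 (MAX): max(16, 8, -6) = 16
n2.1.1 (MAX): max(15, -28) = 15
n2.1.2 (MAX): max(-14, -1, -46) = -1
n2.1 (MIN): min(15, -1) = -1
n2.2.1 (MAX): max(7, 32, 19) = 32
n2.2.2 (MAX): max(44, -9, 41) = 44
n2.2 (MIN): min(32, 44) = 32
n2 (MAX): max(-1, 32) = 32
n3.1.1 (MAX): max(26, 36, -33) = 36
n3.1.2 (MAX): max(-36, 37) = 37
n3.1 (MIN): min(36, 37) = 36
n3.2.1 (MAX): max(-21, -40, 11, 31) = 31
n3.2.2 (MAX): max(1, 27) = 27
n3.2.3 (MAX): max(-33, 13, -3, -49) = 13
n3.2 (MIN): min(31, 27, 13) = 13
n3.3 (MIN): min(-19, -49, -33) = -49
n3 (MAX): max(36, 13, -49) = 36
root (MIN): min(16, 32, 36) = 16

16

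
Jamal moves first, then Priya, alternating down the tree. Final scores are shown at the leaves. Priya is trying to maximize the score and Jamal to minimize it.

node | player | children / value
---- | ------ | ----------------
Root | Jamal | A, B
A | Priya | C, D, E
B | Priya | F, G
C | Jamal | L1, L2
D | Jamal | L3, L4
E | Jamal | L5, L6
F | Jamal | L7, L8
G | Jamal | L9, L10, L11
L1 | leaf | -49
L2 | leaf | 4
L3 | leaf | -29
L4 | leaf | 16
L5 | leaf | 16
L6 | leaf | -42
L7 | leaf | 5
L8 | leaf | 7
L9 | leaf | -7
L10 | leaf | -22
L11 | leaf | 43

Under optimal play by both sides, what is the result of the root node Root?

-29

C (Jamal): min(-49, 4) = -49
D (Jamal): min(-29, 16) = -29
E (Jamal): min(16, -42) = -42
A (Priya): max(-49, -29, -42) = -29
F (Jamal): min(5, 7) = 5
G (Jamal): min(-7, -22, 43) = -22
B (Priya): max(5, -22) = 5
Root (Jamal): min(-29, 5) = -29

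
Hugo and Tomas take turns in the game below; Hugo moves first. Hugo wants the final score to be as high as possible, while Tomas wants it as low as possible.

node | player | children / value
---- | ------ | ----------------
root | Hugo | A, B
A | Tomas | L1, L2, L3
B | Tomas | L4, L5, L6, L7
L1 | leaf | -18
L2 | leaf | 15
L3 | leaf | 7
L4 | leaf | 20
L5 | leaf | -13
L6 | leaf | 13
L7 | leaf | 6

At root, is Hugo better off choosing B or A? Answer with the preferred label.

B

B (Tomas): min(20, -13, 13, 6) = -13
A (Tomas): min(-18, 15, 7) = -18
Hugo prefers the higher value; B=-13, A=-18. B is better since -13 > -18.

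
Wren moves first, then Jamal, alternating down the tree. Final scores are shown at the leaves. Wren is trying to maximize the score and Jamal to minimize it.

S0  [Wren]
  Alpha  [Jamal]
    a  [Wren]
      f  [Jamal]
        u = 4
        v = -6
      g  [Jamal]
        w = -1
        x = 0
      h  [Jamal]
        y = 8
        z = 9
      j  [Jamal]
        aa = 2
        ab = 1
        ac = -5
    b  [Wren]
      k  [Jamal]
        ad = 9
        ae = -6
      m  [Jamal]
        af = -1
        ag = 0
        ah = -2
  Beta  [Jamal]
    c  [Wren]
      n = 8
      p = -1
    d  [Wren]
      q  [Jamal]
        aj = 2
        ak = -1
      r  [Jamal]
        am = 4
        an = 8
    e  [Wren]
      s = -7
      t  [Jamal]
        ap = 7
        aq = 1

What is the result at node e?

1

t (Jamal): min(7, 1) = 1
e (Wren): max(-7, 1) = 1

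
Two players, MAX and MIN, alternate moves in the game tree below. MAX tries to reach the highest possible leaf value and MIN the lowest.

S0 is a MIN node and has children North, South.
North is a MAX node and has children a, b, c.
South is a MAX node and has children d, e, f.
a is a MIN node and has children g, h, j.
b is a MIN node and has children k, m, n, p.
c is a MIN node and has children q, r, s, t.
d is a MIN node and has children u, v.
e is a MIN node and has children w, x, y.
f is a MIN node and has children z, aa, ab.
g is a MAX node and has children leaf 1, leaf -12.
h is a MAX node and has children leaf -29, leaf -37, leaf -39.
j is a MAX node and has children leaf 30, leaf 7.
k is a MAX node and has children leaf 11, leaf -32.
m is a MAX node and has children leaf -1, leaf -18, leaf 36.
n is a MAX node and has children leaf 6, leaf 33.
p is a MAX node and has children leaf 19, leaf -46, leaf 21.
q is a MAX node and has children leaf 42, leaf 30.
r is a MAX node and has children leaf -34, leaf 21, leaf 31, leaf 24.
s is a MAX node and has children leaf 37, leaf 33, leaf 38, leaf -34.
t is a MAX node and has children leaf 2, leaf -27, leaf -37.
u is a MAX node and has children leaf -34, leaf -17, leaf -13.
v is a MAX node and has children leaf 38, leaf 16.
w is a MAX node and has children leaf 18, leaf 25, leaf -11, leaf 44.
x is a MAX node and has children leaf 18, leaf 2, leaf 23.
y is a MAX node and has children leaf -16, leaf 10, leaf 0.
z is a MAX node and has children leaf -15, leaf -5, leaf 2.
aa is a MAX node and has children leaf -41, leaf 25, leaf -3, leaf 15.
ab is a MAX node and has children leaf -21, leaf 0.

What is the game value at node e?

10

w (MAX): max(18, 25, -11, 44) = 44
x (MAX): max(18, 2, 23) = 23
y (MAX): max(-16, 10, 0) = 10
e (MIN): min(44, 23, 10) = 10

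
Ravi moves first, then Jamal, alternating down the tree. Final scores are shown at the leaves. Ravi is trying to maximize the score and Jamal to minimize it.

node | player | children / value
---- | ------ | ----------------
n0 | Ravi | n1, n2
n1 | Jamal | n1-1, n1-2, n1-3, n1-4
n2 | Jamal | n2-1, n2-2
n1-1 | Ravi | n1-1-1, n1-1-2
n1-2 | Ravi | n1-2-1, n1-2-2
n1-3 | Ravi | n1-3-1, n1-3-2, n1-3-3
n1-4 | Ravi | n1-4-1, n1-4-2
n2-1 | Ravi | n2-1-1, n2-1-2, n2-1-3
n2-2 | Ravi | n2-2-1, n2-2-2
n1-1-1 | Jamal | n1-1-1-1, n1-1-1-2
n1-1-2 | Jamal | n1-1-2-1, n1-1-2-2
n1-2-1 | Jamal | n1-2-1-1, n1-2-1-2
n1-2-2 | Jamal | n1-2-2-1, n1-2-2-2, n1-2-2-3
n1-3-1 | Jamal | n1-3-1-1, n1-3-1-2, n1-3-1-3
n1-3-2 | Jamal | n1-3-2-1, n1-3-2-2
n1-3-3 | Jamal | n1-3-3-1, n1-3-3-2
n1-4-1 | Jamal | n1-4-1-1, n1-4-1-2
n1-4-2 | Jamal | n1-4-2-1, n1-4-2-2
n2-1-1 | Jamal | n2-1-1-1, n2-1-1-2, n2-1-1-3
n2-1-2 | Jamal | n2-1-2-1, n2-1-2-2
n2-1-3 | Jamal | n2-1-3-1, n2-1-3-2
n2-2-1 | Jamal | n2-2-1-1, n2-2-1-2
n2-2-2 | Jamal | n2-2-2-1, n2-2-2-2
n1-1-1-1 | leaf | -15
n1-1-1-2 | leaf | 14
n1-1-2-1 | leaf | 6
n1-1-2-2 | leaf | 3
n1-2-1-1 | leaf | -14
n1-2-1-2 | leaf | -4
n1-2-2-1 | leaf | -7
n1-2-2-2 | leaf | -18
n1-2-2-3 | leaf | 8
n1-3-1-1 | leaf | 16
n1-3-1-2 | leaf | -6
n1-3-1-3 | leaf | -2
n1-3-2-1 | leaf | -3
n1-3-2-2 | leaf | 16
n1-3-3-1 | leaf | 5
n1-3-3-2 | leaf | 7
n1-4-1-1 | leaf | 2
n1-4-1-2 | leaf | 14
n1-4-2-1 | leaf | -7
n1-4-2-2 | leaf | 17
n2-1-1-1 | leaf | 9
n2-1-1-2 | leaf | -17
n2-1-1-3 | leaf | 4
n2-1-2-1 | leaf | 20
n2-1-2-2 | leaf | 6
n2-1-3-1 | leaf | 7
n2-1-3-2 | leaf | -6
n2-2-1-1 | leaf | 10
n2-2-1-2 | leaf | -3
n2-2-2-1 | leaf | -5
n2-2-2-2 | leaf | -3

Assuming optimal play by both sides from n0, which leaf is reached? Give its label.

n2-2-1-2

n1-1-1 (Jamal): min(-15, 14) = -15
n1-1-2 (Jamal): min(6, 3) = 3
n1-1 (Ravi): max(-15, 3) = 3
n1-2-1 (Jamal): min(-14, -4) = -14
n1-2-2 (Jamal): min(-7, -18, 8) = -18
n1-2 (Ravi): max(-14, -18) = -14
n1-3-1 (Jamal): min(16, -6, -2) = -6
n1-3-2 (Jamal): min(-3, 16) = -3
n1-3-3 (Jamal): min(5, 7) = 5
n1-3 (Ravi): max(-6, -3, 5) = 5
n1-4-1 (Jamal): min(2, 14) = 2
n1-4-2 (Jamal): min(-7, 17) = -7
n1-4 (Ravi): max(2, -7) = 2
n1 (Jamal): min(3, -14, 5, 2) = -14
n2-1-1 (Jamal): min(9, -17, 4) = -17
n2-1-2 (Jamal): min(20, 6) = 6
n2-1-3 (Jamal): min(7, -6) = -6
n2-1 (Ravi): max(-17, 6, -6) = 6
n2-2-1 (Jamal): min(10, -3) = -3
n2-2-2 (Jamal): min(-5, -3) = -5
n2-2 (Ravi): max(-3, -5) = -3
n2 (Jamal): min(6, -3) = -3
n0 (Ravi): max(-14, -3) = -3
At n0, Ravi picks n2 (highest: -3).
At n2, Jamal picks n2-2 (lowest: -3).
At n2-2, Ravi picks n2-2-1 (highest: -3).
At n2-2-1, Jamal picks n2-2-1-2 (lowest: -3).
Terminal value -3.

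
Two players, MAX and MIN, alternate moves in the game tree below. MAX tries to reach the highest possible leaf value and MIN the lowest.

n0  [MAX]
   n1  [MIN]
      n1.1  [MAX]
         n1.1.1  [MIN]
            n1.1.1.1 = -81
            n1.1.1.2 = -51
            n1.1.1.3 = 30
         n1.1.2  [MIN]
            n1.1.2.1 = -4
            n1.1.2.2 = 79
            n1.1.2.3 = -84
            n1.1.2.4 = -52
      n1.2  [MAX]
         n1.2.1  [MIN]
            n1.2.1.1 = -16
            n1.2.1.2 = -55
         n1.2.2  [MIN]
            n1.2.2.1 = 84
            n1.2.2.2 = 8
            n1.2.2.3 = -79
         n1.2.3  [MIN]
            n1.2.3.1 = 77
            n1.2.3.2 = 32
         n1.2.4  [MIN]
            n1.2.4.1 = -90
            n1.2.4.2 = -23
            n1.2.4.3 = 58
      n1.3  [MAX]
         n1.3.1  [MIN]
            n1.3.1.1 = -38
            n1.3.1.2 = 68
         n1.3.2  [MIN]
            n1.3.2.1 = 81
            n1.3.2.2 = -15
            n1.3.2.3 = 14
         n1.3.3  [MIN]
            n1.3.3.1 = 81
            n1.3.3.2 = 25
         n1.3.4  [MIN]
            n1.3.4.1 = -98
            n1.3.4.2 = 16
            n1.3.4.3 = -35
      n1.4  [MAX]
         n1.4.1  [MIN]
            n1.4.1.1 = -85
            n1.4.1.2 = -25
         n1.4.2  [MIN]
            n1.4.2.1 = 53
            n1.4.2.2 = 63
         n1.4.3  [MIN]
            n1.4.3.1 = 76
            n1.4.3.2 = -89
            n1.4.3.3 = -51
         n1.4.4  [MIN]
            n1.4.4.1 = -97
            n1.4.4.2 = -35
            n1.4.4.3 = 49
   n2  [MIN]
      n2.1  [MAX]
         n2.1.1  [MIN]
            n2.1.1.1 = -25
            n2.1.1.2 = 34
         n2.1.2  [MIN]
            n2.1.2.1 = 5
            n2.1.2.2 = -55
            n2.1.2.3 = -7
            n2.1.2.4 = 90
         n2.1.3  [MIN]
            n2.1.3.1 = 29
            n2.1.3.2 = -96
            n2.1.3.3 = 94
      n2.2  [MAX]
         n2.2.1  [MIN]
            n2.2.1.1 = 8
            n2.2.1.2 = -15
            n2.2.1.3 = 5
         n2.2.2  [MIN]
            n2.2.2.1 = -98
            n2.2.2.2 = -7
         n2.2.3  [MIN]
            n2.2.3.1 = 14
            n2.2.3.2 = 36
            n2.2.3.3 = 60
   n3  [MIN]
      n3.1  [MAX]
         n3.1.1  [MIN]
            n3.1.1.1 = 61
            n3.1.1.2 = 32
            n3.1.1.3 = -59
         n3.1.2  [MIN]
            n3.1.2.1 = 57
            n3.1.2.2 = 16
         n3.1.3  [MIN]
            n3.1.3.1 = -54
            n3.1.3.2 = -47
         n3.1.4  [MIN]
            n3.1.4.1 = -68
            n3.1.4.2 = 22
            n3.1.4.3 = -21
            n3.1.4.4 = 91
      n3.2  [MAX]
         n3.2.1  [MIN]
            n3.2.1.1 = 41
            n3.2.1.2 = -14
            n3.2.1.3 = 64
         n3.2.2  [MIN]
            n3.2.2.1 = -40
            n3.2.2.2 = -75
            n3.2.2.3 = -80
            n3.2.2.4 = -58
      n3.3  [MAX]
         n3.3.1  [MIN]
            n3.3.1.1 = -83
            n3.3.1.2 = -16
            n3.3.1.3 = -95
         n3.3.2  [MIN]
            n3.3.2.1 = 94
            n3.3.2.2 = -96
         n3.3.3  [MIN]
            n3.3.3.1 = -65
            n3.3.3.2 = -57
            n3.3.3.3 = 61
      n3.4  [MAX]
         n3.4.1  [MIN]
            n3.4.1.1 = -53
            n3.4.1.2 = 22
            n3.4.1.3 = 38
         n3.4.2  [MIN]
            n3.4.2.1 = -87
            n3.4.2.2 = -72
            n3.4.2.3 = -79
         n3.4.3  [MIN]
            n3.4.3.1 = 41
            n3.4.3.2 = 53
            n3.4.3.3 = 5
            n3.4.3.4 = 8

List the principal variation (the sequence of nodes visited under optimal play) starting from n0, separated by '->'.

n1.1.1 (MIN): min(-81, -51, 30) = -81
n1.1.2 (MIN): min(-4, 79, -84, -52) = -84
n1.1 (MAX): max(-81, -84) = -81
n1.2.1 (MIN): min(-16, -55) = -55
n1.2.2 (MIN): min(84, 8, -79) = -79
n1.2.3 (MIN): min(77, 32) = 32
n1.2.4 (MIN): min(-90, -23, 58) = -90
n1.2 (MAX): max(-55, -79, 32, -90) = 32
n1.3.1 (MIN): min(-38, 68) = -38
n1.3.2 (MIN): min(81, -15, 14) = -15
n1.3.3 (MIN): min(81, 25) = 25
n1.3.4 (MIN): min(-98, 16, -35) = -98
n1.3 (MAX): max(-38, -15, 25, -98) = 25
n1.4.1 (MIN): min(-85, -25) = -85
n1.4.2 (MIN): min(53, 63) = 53
n1.4.3 (MIN): min(76, -89, -51) = -89
n1.4.4 (MIN): min(-97, -35, 49) = -97
n1.4 (MAX): max(-85, 53, -89, -97) = 53
n1 (MIN): min(-81, 32, 25, 53) = -81
n2.1.1 (MIN): min(-25, 34) = -25
n2.1.2 (MIN): min(5, -55, -7, 90) = -55
n2.1.3 (MIN): min(29, -96, 94) = -96
n2.1 (MAX): max(-25, -55, -96) = -25
n2.2.1 (MIN): min(8, -15, 5) = -15
n2.2.2 (MIN): min(-98, -7) = -98
n2.2.3 (MIN): min(14, 36, 60) = 14
n2.2 (MAX): max(-15, -98, 14) = 14
n2 (MIN): min(-25, 14) = -25
n3.1.1 (MIN): min(61, 32, -59) = -59
n3.1.2 (MIN): min(57, 16) = 16
n3.1.3 (MIN): min(-54, -47) = -54
n3.1.4 (MIN): min(-68, 22, -21, 91) = -68
n3.1 (MAX): max(-59, 16, -54, -68) = 16
n3.2.1 (MIN): min(41, -14, 64) = -14
n3.2.2 (MIN): min(-40, -75, -80, -58) = -80
n3.2 (MAX): max(-14, -80) = -14
n3.3.1 (MIN): min(-83, -16, -95) = -95
n3.3.2 (MIN): min(94, -96) = -96
n3.3.3 (MIN): min(-65, -57, 61) = -65
n3.3 (MAX): max(-95, -96, -65) = -65
n3.4.1 (MIN): min(-53, 22, 38) = -53
n3.4.2 (MIN): min(-87, -72, -79) = -87
n3.4.3 (MIN): min(41, 53, 5, 8) = 5
n3.4 (MAX): max(-53, -87, 5) = 5
n3 (MIN): min(16, -14, -65, 5) = -65
n0 (MAX): max(-81, -25, -65) = -25
At n0, MAX picks n2 (highest: -25).
At n2, MIN picks n2.1 (lowest: -25).
At n2.1, MAX picks n2.1.1 (highest: -25).
At n2.1.1, MIN picks n2.1.1.1 (lowest: -25).
Terminal value -25.

n0 -> n2 -> n2.1 -> n2.1.1 -> n2.1.1.1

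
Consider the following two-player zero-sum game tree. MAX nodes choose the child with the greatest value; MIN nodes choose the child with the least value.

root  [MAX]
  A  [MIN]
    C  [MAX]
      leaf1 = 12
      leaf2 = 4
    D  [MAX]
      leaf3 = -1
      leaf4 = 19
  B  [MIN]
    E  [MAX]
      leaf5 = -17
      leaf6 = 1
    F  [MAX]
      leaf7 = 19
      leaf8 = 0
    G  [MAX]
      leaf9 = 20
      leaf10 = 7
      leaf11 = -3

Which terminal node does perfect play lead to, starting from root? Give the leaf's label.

C (MAX): max(12, 4) = 12
D (MAX): max(-1, 19) = 19
A (MIN): min(12, 19) = 12
E (MAX): max(-17, 1) = 1
F (MAX): max(19, 0) = 19
G (MAX): max(20, 7, -3) = 20
B (MIN): min(1, 19, 20) = 1
root (MAX): max(12, 1) = 12
At root, MAX picks A (highest: 12).
At A, MIN picks C (lowest: 12).
At C, MAX picks leaf1 (highest: 12).
Terminal value 12.

leaf1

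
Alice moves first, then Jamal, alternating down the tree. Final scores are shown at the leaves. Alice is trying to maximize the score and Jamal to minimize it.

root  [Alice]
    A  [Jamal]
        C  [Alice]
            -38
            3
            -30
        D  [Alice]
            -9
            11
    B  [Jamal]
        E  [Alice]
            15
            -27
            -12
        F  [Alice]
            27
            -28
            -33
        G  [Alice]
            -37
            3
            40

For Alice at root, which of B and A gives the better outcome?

B

E (Alice): max(15, -27, -12) = 15
F (Alice): max(27, -28, -33) = 27
G (Alice): max(-37, 3, 40) = 40
B (Jamal): min(15, 27, 40) = 15
C (Alice): max(-38, 3, -30) = 3
D (Alice): max(-9, 11) = 11
A (Jamal): min(3, 11) = 3
Alice prefers the higher value; B=15, A=3. B is better since 15 > 3.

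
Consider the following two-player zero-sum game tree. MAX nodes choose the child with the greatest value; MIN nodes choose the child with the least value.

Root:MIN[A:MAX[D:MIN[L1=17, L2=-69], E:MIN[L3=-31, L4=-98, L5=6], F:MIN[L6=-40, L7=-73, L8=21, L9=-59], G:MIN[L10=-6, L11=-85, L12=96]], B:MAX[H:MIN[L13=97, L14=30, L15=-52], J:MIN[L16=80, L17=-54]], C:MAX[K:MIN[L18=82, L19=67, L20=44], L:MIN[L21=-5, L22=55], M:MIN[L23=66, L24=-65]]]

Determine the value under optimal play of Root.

-69

D (MIN): min(17, -69) = -69
E (MIN): min(-31, -98, 6) = -98
F (MIN): min(-40, -73, 21, -59) = -73
G (MIN): min(-6, -85, 96) = -85
A (MAX): max(-69, -98, -73, -85) = -69
H (MIN): min(97, 30, -52) = -52
J (MIN): min(80, -54) = -54
B (MAX): max(-52, -54) = -52
K (MIN): min(82, 67, 44) = 44
L (MIN): min(-5, 55) = -5
M (MIN): min(66, -65) = -65
C (MAX): max(44, -5, -65) = 44
Root (MIN): min(-69, -52, 44) = -69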